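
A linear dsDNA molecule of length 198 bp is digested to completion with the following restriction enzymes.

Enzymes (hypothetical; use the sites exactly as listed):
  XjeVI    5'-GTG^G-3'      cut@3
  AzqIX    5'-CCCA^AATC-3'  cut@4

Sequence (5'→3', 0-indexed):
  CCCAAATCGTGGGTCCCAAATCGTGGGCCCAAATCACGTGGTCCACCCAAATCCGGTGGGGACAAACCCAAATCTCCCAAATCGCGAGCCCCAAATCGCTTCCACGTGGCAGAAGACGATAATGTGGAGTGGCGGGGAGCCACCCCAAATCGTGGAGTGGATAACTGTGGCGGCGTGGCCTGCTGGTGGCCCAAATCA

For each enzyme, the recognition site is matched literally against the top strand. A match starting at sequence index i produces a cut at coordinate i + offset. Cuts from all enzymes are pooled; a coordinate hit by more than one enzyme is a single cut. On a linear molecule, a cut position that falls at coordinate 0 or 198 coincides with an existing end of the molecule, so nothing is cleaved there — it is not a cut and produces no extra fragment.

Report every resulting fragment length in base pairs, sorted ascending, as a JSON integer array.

Scan for sites:
  XjeVI GTGG/3: at [8, 22, 37, 55, 105, 123, 128, 151, 156, 166, 174, 185] ⇒ [11, 25, 40, 58, 108, 126, 131, 154, 159, 169, 177, 188]
  AzqIX CCCAAATC/4: at [0, 14, 27, 45, 66, 75, 89, 143, 189] ⇒ [4, 18, 31, 49, 70, 79, 93, 147, 193]

Pooled cuts: [4, 11, 18, 25, 31, 40, 49, 58, 70, 79, 93, 108, 126, 131, 147, 154, 159, 169, 177, 188, 193]

Fragment lengths:
  [0,4): 4 bp
  [4,11): 7 bp
  [11,18): 7 bp
  [18,25): 7 bp
  [25,31): 6 bp
  [31,40): 9 bp
  [40,49): 9 bp
  [49,58): 9 bp
  [58,70): 12 bp
  [70,79): 9 bp
  [79,93): 14 bp
  [93,108): 15 bp
  [108,126): 18 bp
  [126,131): 5 bp
  [131,147): 16 bp
  [147,154): 7 bp
  [154,159): 5 bp
  [159,169): 10 bp
  [169,177): 8 bp
  [177,188): 11 bp
  [188,193): 5 bp
  [193,198): 5 bp

[4,5,5,5,5,6,7,7,7,7,8,9,9,9,9,10,11,12,14,15,16,18]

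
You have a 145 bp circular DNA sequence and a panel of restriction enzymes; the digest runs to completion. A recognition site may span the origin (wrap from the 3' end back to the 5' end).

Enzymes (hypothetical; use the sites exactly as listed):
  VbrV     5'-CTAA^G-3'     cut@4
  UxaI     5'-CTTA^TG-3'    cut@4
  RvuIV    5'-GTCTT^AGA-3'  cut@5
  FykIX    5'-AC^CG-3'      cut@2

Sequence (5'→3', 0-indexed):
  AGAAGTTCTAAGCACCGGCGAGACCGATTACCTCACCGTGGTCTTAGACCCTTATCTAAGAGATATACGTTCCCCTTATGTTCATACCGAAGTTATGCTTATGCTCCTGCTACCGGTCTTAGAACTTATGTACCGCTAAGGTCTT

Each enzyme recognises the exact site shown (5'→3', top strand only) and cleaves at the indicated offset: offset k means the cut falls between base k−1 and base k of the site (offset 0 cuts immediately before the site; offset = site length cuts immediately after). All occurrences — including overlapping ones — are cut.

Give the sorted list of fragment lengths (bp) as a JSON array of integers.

Scan for sites:
  VbrV CTAAG/4: at [7, 55, 135] ⇒ [11, 59, 139]
  UxaI CTTATG/4: at [74, 97, 124] ⇒ [78, 101, 128]
  RvuIV GTCTTAGA/5: at [40, 115, 140] ⇒ [0, 45, 120]
  FykIX ACCG/2: at [13, 22, 34, 85, 111, 131] ⇒ [15, 24, 36, 87, 113, 133]

All cut coordinates (distinct, sorted): [0, 11, 15, 24, 36, 45, 59, 78, 87, 101, 113, 120, 128, 133, 139]

Fragments:
  0→11: 11 bp
  11→15: 4 bp
  15→24: 9 bp
  24→36: 12 bp
  36→45: 9 bp
  45→59: 14 bp
  59→78: 19 bp
  78→87: 9 bp
  87→101: 14 bp
  101→113: 12 bp
  113→120: 7 bp
  120→128: 8 bp
  128→133: 5 bp
  133→139: 6 bp
  139→0 (wrap): 145-139+0 = 6 bp

[4,5,6,6,7,8,9,9,9,11,12,12,14,14,19]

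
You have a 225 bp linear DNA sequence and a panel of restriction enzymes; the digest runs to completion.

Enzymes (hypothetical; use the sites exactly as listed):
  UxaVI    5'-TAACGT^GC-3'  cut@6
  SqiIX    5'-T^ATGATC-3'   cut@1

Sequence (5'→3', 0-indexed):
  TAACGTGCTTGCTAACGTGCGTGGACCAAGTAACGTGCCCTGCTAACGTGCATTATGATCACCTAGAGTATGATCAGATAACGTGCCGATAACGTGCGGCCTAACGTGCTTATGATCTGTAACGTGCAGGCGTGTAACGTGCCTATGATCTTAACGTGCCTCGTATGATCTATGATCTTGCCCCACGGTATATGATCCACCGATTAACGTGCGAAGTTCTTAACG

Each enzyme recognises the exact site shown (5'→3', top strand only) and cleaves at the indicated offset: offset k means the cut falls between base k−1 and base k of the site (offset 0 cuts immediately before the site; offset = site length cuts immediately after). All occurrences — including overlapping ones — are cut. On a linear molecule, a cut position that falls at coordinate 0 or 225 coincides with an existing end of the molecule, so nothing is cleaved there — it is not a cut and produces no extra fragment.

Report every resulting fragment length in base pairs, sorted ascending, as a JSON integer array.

Site scan:
  UxaVI TAACGTGC/6: at [0, 12, 30, 43, 78, 89, 101, 119, 134, 151, 204] ⇒ [6, 18, 36, 49, 84, 95, 107, 125, 140, 157, 210]
  SqiIX TATGATC/1: at [53, 68, 110, 143, 163, 170, 190] ⇒ [54, 69, 111, 144, 164, 171, 191]

Pooled cuts: [6, 18, 36, 49, 54, 69, 84, 95, 107, 111, 125, 140, 144, 157, 164, 171, 191, 210]

Fragment lengths:
  [0,6): 6 bp
  [6,18): 12 bp
  [18,36): 18 bp
  [36,49): 13 bp
  [49,54): 5 bp
  [54,69): 15 bp
  [69,84): 15 bp
  [84,95): 11 bp
  [95,107): 12 bp
  [107,111): 4 bp
  [111,125): 14 bp
  [125,140): 15 bp
  [140,144): 4 bp
  [144,157): 13 bp
  [157,164): 7 bp
  [164,171): 7 bp
  [171,191): 20 bp
  [191,210): 19 bp
  [210,225): 15 bp

[4,4,5,6,7,7,11,12,12,13,13,14,15,15,15,15,18,19,20]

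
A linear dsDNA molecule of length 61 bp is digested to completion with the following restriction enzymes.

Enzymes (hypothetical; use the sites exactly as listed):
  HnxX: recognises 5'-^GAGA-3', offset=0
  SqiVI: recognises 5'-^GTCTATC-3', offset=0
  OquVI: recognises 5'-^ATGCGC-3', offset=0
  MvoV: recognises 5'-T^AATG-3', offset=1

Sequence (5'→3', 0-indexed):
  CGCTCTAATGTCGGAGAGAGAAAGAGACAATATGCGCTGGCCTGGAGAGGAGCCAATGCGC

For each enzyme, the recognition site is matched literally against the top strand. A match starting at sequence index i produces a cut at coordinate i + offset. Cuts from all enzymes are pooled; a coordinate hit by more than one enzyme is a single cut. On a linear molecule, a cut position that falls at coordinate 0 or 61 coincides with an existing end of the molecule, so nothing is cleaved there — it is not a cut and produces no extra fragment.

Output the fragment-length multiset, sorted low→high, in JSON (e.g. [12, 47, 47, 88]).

[2,2,6,6,6,7,8,11,13]

Site scan:
  HnxX (GAGA, off=0): starts [13, 15, 17, 23, 44] → cuts [13, 15, 17, 23, 44]
  SqiVI (GTCTATC, off=0): no sites
  OquVI (ATGCGC, off=0): starts [31, 55] → cuts [31, 55]
  MvoV (TAATG, off=1): starts [5] → cuts [6]

All cut coordinates (distinct, sorted): [6, 13, 15, 17, 23, 31, 44, 55]

Fragment lengths:
  [0,6): 6 bp
  [6,13): 7 bp
  [13,15): 2 bp
  [15,17): 2 bp
  [17,23): 6 bp
  [23,31): 8 bp
  [31,44): 13 bp
  [44,55): 11 bp
  [55,61): 6 bp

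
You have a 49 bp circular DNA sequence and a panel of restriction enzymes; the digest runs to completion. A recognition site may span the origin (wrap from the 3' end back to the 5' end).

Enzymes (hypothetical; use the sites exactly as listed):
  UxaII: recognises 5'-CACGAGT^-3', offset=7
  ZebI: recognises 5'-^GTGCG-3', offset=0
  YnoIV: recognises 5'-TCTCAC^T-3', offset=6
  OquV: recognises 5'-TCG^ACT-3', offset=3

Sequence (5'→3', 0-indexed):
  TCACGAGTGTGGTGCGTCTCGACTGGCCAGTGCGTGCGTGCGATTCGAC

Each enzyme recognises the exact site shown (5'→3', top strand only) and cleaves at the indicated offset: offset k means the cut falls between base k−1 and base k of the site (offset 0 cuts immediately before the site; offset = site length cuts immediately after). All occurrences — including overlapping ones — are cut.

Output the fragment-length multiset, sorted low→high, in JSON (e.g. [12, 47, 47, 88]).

Per-enzyme occurrences:
  UxaII CACGAGT/7: at [1] ⇒ [8]
  ZebI GTGCG/0: at [11, 29, 33, 37] ⇒ [11, 29, 33, 37]
  YnoIV (TCTCACT, off=6): no sites
  OquV TCGACT/3: at [18, 44] ⇒ [21, 47]

Pooled cuts: [8, 11, 21, 29, 33, 37, 47]

Fragments:
  8→11: 3 bp
  11→21: 10 bp
  21→29: 8 bp
  29→33: 4 bp
  33→37: 4 bp
  37→47: 10 bp
  47→8 (wrap): 49-47+8 = 10 bp

[3,4,4,8,10,10,10]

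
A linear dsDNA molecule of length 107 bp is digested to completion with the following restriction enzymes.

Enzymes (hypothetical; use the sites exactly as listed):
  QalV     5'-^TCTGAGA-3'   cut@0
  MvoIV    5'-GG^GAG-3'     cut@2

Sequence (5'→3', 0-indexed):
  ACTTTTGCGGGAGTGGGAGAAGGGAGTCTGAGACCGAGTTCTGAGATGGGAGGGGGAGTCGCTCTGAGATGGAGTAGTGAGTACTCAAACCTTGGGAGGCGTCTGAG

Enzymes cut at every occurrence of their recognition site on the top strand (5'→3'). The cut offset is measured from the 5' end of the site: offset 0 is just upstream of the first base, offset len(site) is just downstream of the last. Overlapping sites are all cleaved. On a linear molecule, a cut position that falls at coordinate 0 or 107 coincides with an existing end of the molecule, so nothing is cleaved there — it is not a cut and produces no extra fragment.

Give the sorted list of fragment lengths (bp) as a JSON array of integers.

Scan for sites:
  QalV TCTGAGA/0: at [26, 39, 62] ⇒ [26, 39, 62]
  MvoIV GGGAG/2: at [8, 14, 21, 47, 53, 93] ⇒ [10, 16, 23, 49, 55, 95]

Pooled cuts: [10, 16, 23, 26, 39, 49, 55, 62, 95]

Fragments:
  [0,10): 10 bp
  [10,16): 6 bp
  [16,23): 7 bp
  [23,26): 3 bp
  [26,39): 13 bp
  [39,49): 10 bp
  [49,55): 6 bp
  [55,62): 7 bp
  [62,95): 33 bp
  [95,107): 12 bp

[3,6,6,7,7,10,10,12,13,33]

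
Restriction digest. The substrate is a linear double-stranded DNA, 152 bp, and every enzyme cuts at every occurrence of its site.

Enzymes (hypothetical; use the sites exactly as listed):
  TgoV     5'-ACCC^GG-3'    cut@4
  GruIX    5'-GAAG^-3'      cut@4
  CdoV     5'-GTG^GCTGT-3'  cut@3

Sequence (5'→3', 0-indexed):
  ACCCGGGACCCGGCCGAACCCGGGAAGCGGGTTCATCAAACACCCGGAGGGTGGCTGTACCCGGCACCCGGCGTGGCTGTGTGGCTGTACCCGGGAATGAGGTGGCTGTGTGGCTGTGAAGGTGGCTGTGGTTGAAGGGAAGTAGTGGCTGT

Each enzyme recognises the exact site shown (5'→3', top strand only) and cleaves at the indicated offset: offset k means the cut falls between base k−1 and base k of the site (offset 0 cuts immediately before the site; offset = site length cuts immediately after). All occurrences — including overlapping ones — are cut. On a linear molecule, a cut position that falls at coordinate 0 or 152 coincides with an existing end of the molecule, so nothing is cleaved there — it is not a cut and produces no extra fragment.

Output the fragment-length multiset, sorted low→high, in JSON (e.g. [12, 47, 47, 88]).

Scan for sites:
  TgoV (ACCCGG, off=4): starts [0, 7, 17, 41, 58, 65, 88] → cuts [4, 11, 21, 45, 62, 69, 92]
  GruIX (GAAG, off=4): starts [23, 117, 133, 138] → cuts [27, 121, 137, 142]
  CdoV (GTGGCTGT, off=3): starts [50, 72, 80, 101, 109, 121, 144] → cuts [53, 75, 83, 104, 112, 124, 147]

All cut coordinates (distinct, sorted): [4, 11, 21, 27, 45, 53, 62, 69, 75, 83, 92, 104, 112, 121, 124, 137, 142, 147]

Fragment lengths:
  [0,4): 4 bp
  [4,11): 7 bp
  [11,21): 10 bp
  [21,27): 6 bp
  [27,45): 18 bp
  [45,53): 8 bp
  [53,62): 9 bp
  [62,69): 7 bp
  [69,75): 6 bp
  [75,83): 8 bp
  [83,92): 9 bp
  [92,104): 12 bp
  [104,112): 8 bp
  [112,121): 9 bp
  [121,124): 3 bp
  [124,137): 13 bp
  [137,142): 5 bp
  [142,147): 5 bp
  [147,152): 5 bp

[3,4,5,5,5,6,6,7,7,8,8,8,9,9,9,10,12,13,18]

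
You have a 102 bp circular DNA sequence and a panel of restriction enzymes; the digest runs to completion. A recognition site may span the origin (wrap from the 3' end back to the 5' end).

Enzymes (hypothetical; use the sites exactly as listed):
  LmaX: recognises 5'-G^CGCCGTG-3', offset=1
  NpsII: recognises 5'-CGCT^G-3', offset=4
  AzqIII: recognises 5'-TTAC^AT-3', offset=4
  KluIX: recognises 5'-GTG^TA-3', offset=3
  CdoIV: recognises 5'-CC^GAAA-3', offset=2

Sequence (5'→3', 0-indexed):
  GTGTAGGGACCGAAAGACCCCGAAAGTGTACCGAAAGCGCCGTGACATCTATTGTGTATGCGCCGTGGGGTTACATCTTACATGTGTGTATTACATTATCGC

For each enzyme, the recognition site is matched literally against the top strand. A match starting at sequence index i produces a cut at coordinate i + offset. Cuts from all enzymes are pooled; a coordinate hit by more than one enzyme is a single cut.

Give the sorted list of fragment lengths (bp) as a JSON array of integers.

Scan for sites:
  LmaX (GCGCCGTG, off=1): starts [36, 59] → cuts [37, 60]
  NpsII (CGCTG, off=4): no sites
  AzqIII (TTACAT, off=4): starts [70, 77, 90] → cuts [74, 81, 94]
  KluIX (GTGTA, off=3): starts [0, 25, 53, 85] → cuts [3, 28, 56, 88]
  CdoIV (CCGAAA, off=2): starts [9, 19, 30] → cuts [11, 21, 32]

All cut coordinates (distinct, sorted): [3, 11, 21, 28, 32, 37, 56, 60, 74, 81, 88, 94]

Fragment lengths:
  3→11: 8 bp
  11→21: 10 bp
  21→28: 7 bp
  28→32: 4 bp
  32→37: 5 bp
  37→56: 19 bp
  56→60: 4 bp
  60→74: 14 bp
  74→81: 7 bp
  81→88: 7 bp
  88→94: 6 bp
  94→3 (wrap): 102-94+3 = 11 bp

[4,4,5,6,7,7,7,8,10,11,14,19]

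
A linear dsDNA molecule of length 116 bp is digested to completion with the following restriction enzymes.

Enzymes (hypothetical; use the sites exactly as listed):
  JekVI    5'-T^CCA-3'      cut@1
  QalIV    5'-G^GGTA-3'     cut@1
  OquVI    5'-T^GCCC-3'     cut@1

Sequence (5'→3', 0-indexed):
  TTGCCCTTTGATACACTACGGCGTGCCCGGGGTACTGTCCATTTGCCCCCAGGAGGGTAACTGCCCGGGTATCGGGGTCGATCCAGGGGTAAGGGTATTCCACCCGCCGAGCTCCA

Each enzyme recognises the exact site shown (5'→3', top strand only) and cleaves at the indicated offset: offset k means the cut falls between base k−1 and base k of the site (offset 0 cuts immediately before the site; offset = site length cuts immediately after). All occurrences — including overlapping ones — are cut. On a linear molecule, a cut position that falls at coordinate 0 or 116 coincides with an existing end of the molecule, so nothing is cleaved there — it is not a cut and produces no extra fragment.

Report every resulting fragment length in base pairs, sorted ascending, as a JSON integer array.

[2,3,5,5,6,6,6,6,7,8,11,14,15,22]

Site scan:
  JekVI (TCCA, off=1): starts [37, 81, 98, 112] → cuts [38, 82, 99, 113]
  QalIV (GGGTA, off=1): starts [29, 54, 66, 86, 92] → cuts [30, 55, 67, 87, 93]
  OquVI (TGCCC, off=1): starts [1, 23, 43, 61] → cuts [2, 24, 44, 62]

Pooled cuts: [2, 24, 30, 38, 44, 55, 62, 67, 82, 87, 93, 99, 113]

Fragment lengths:
  [0,2): 2 bp
  [2,24): 22 bp
  [24,30): 6 bp
  [30,38): 8 bp
  [38,44): 6 bp
  [44,55): 11 bp
  [55,62): 7 bp
  [62,67): 5 bp
  [67,82): 15 bp
  [82,87): 5 bp
  [87,93): 6 bp
  [93,99): 6 bp
  [99,113): 14 bp
  [113,116): 3 bp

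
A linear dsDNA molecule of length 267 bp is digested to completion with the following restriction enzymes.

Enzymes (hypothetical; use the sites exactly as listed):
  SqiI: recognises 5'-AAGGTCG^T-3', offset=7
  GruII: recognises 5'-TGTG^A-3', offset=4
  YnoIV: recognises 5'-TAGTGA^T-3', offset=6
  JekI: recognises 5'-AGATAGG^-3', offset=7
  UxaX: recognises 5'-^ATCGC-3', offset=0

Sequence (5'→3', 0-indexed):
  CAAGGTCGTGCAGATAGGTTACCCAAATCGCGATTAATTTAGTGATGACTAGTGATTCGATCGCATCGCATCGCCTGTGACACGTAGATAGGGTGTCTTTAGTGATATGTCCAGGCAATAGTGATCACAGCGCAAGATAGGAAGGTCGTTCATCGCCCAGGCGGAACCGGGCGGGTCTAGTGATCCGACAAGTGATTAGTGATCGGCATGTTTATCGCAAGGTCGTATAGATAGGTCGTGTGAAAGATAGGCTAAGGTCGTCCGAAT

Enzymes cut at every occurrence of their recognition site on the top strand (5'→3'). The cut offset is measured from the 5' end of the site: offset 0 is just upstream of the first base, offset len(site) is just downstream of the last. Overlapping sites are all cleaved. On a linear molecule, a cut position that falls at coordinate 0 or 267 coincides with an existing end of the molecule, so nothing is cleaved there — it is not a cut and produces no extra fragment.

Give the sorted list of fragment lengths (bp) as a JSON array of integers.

[3,4,5,5,7,7,7,8,8,9,9,10,10,10,10,11,12,13,13,17,19,19,19,32]

Per-enzyme occurrences:
  SqiI (AAGGTCGT, off=7): starts [1, 141, 218, 253] → cuts [8, 148, 225, 260]
  GruII (TGTGA, off=4): starts [75, 238] → cuts [79, 242]
  YnoIV (TAGTGAT, off=6): starts [39, 49, 99, 118, 177, 196] → cuts [45, 55, 105, 124, 183, 202]
  JekI (AGATAGG, off=7): starts [11, 85, 134, 228, 244] → cuts [18, 92, 141, 235, 251]
  UxaX (ATCGC, off=0): starts [26, 59, 64, 69, 151, 213] → cuts [26, 59, 64, 69, 151, 213]

Pooled cuts: [8, 18, 26, 45, 55, 59, 64, 69, 79, 92, 105, 124, 141, 148, 151, 183, 202, 213, 225, 235, 242, 251, 260]

Fragments:
  [0,8): 8 bp
  [8,18): 10 bp
  [18,26): 8 bp
  [26,45): 19 bp
  [45,55): 10 bp
  [55,59): 4 bp
  [59,64): 5 bp
  [64,69): 5 bp
  [69,79): 10 bp
  [79,92): 13 bp
  [92,105): 13 bp
  [105,124): 19 bp
  [124,141): 17 bp
  [141,148): 7 bp
  [148,151): 3 bp
  [151,183): 32 bp
  [183,202): 19 bp
  [202,213): 11 bp
  [213,225): 12 bp
  [225,235): 10 bp
  [235,242): 7 bp
  [242,251): 9 bp
  [251,260): 9 bp
  [260,267): 7 bp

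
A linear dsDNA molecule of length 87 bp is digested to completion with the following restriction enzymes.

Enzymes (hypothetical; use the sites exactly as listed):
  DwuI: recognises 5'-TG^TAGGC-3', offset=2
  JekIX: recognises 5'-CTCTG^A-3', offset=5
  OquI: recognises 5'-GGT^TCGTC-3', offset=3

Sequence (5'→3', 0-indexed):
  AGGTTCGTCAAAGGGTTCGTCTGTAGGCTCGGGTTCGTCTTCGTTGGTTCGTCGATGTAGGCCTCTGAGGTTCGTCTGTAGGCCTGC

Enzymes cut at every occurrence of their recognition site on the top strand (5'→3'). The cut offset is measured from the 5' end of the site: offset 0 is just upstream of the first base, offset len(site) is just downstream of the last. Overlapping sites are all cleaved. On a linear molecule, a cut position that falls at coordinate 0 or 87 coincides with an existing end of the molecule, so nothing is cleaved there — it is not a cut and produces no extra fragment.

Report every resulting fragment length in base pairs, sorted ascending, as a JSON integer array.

[4,4,7,7,9,9,10,11,12,14]

Site scan:
  DwuI (TGTAGGC, off=2): starts [21, 55, 76] → cuts [23, 57, 78]
  JekIX (CTCTGA, off=5): starts [62] → cuts [67]
  OquI (GGTTCGTC, off=3): starts [1, 13, 31, 45, 68] → cuts [4, 16, 34, 48, 71]

All cut coordinates (distinct, sorted): [4, 16, 23, 34, 48, 57, 67, 71, 78]

Fragments:
  [0,4): 4 bp
  [4,16): 12 bp
  [16,23): 7 bp
  [23,34): 11 bp
  [34,48): 14 bp
  [48,57): 9 bp
  [57,67): 10 bp
  [67,71): 4 bp
  [71,78): 7 bp
  [78,87): 9 bp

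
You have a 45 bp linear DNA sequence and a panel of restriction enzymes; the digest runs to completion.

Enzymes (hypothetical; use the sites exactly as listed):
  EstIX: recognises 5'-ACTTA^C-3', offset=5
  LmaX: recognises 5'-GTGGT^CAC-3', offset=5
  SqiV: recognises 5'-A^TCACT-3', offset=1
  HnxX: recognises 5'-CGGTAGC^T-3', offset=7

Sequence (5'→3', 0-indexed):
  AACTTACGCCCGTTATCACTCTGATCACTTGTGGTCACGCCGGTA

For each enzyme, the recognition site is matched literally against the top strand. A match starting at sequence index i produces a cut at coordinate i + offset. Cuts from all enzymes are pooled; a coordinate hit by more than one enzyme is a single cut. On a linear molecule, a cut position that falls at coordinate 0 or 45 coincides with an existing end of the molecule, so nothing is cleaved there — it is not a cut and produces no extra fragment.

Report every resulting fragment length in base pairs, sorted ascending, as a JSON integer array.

Scan for sites:
  EstIX (ACTTAC, off=5): starts [1] → cuts [6]
  LmaX (GTGGTCAC, off=5): starts [30] → cuts [35]
  SqiV (ATCACT, off=1): starts [14, 23] → cuts [15, 24]
  HnxX (CGGTAGCT, off=7): no sites

Pooled cuts: [6, 15, 24, 35]

Fragments:
  [0,6): 6 bp
  [6,15): 9 bp
  [15,24): 9 bp
  [24,35): 11 bp
  [35,45): 10 bp

[6,9,9,10,11]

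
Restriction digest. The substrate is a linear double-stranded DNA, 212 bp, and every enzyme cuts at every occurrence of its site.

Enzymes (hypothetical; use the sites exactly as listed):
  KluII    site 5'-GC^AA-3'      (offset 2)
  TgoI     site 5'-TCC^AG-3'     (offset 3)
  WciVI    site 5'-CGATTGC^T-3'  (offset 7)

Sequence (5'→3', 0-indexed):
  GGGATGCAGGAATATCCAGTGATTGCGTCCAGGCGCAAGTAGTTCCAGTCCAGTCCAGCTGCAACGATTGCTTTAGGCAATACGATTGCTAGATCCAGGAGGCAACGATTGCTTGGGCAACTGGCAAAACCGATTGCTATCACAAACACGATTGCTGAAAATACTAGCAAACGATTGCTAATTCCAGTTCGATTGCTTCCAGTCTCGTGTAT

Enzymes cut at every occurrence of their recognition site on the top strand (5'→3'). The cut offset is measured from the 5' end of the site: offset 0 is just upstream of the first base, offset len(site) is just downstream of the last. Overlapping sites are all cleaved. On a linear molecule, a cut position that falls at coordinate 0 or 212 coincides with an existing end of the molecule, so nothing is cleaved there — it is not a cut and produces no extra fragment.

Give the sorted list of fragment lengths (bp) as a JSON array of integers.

Per-enzyme occurrences:
  KluII GCAA/2: at [34, 60, 76, 101, 116, 123, 166] ⇒ [36, 62, 78, 103, 118, 125, 168]
  TgoI TCCAG/3: at [14, 27, 43, 48, 53, 93, 182, 197] ⇒ [17, 30, 46, 51, 56, 96, 185, 200]
  WciVI CGATTGCT/7: at [64, 82, 105, 130, 148, 171, 189] ⇒ [71, 89, 112, 137, 155, 178, 196]

Pooled cuts: [17, 30, 36, 46, 51, 56, 62, 71, 78, 89, 96, 103, 112, 118, 125, 137, 155, 168, 178, 185, 196, 200]

Fragment lengths:
  [0,17): 17 bp
  [17,30): 13 bp
  [30,36): 6 bp
  [36,46): 10 bp
  [46,51): 5 bp
  [51,56): 5 bp
  [56,62): 6 bp
  [62,71): 9 bp
  [71,78): 7 bp
  [78,89): 11 bp
  [89,96): 7 bp
  [96,103): 7 bp
  [103,112): 9 bp
  [112,118): 6 bp
  [118,125): 7 bp
  [125,137): 12 bp
  [137,155): 18 bp
  [155,168): 13 bp
  [168,178): 10 bp
  [178,185): 7 bp
  [185,196): 11 bp
  [196,200): 4 bp
  [200,212): 12 bp

[4,5,5,6,6,6,7,7,7,7,7,9,9,10,10,11,11,12,12,13,13,17,18]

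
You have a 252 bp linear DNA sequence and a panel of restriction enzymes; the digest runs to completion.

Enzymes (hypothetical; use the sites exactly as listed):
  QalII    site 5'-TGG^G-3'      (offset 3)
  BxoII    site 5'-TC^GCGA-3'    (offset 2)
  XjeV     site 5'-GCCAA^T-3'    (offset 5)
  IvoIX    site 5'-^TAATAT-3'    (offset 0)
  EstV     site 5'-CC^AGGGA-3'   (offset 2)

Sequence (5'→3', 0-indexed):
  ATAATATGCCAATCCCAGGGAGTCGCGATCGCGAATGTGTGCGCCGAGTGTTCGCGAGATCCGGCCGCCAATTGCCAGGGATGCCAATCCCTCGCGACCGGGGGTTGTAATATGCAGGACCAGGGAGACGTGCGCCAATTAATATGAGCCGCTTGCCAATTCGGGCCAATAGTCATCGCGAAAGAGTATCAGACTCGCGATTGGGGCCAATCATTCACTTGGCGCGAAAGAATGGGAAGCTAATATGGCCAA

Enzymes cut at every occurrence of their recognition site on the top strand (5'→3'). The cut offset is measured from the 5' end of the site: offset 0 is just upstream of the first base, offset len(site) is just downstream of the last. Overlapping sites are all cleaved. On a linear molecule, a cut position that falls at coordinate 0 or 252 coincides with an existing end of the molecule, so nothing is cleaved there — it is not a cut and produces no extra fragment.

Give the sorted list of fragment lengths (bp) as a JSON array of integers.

Per-enzyme occurrences:
  QalII TGGG/3: at [201, 232] ⇒ [204, 235]
  BxoII TCGCGA/2: at [22, 28, 51, 91, 175, 194] ⇒ [24, 30, 53, 93, 177, 196]
  XjeV GCCAAT/5: at [7, 66, 82, 133, 154, 164, 205] ⇒ [12, 71, 87, 138, 159, 169, 210]
  IvoIX TAATAT/0: at [1, 107, 139, 240] ⇒ [1, 107, 139, 240]
  EstV CCAGGGA/2: at [14, 74, 119] ⇒ [16, 76, 121]

Pooled cuts: [1, 12, 16, 24, 30, 53, 71, 76, 87, 93, 107, 121, 138, 139, 159, 169, 177, 196, 204, 210, 235, 240]

Fragment lengths:
  [0,1): 1 bp
  [1,12): 11 bp
  [12,16): 4 bp
  [16,24): 8 bp
  [24,30): 6 bp
  [30,53): 23 bp
  [53,71): 18 bp
  [71,76): 5 bp
  [76,87): 11 bp
  [87,93): 6 bp
  [93,107): 14 bp
  [107,121): 14 bp
  [121,138): 17 bp
  [138,139): 1 bp
  [139,159): 20 bp
  [159,169): 10 bp
  [169,177): 8 bp
  [177,196): 19 bp
  [196,204): 8 bp
  [204,210): 6 bp
  [210,235): 25 bp
  [235,240): 5 bp
  [240,252): 12 bp

[1,1,4,5,5,6,6,6,8,8,8,10,11,11,12,14,14,17,18,19,20,23,25]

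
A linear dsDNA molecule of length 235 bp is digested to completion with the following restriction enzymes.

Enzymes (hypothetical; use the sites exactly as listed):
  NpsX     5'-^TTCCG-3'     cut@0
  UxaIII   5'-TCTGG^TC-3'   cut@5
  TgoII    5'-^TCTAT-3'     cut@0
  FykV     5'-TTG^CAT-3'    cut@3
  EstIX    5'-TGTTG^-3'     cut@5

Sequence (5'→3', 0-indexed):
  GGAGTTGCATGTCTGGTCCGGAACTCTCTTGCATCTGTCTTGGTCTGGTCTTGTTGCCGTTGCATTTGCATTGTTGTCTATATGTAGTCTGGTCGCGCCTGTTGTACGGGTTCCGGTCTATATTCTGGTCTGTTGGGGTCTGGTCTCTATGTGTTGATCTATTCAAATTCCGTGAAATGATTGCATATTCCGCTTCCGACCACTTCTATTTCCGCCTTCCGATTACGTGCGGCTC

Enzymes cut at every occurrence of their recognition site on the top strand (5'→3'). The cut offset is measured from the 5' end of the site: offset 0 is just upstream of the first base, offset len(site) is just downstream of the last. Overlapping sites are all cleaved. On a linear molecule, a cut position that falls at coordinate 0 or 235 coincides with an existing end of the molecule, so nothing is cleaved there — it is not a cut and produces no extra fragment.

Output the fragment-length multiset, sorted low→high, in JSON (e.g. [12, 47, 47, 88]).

[1,2,4,5,6,6,6,6,6,7,7,7,8,8,8,9,10,11,11,12,12,15,16,16,17,19]

Per-enzyme occurrences:
  NpsX TTCCG/0: at [110, 167, 187, 193, 209, 216] ⇒ [110, 167, 187, 193, 209, 216]
  UxaIII TCTGGTC/5: at [11, 43, 87, 123, 138] ⇒ [16, 48, 92, 128, 143]
  TgoII TCTAT/0: at [76, 116, 145, 157, 204] ⇒ [76, 116, 145, 157, 204]
  FykV TTGCAT/3: at [4, 28, 59, 65, 180] ⇒ [7, 31, 62, 68, 183]
  EstIX TGTTG/5: at [51, 71, 99, 130, 151] ⇒ [56, 76, 104, 135, 156]

Pooled cuts: [7, 16, 31, 48, 56, 62, 68, 76, 92, 104, 110, 116, 128, 135, 143, 145, 156, 157, 167, 183, 187, 193, 204, 209, 216]

Fragment lengths:
  [0,7): 7 bp
  [7,16): 9 bp
  [16,31): 15 bp
  [31,48): 17 bp
  [48,56): 8 bp
  [56,62): 6 bp
  [62,68): 6 bp
  [68,76): 8 bp
  [76,92): 16 bp
  [92,104): 12 bp
  [104,110): 6 bp
  [110,116): 6 bp
  [116,128): 12 bp
  [128,135): 7 bp
  [135,143): 8 bp
  [143,145): 2 bp
  [145,156): 11 bp
  [156,157): 1 bp
  [157,167): 10 bp
  [167,183): 16 bp
  [183,187): 4 bp
  [187,193): 6 bp
  [193,204): 11 bp
  [204,209): 5 bp
  [209,216): 7 bp
  [216,235): 19 bp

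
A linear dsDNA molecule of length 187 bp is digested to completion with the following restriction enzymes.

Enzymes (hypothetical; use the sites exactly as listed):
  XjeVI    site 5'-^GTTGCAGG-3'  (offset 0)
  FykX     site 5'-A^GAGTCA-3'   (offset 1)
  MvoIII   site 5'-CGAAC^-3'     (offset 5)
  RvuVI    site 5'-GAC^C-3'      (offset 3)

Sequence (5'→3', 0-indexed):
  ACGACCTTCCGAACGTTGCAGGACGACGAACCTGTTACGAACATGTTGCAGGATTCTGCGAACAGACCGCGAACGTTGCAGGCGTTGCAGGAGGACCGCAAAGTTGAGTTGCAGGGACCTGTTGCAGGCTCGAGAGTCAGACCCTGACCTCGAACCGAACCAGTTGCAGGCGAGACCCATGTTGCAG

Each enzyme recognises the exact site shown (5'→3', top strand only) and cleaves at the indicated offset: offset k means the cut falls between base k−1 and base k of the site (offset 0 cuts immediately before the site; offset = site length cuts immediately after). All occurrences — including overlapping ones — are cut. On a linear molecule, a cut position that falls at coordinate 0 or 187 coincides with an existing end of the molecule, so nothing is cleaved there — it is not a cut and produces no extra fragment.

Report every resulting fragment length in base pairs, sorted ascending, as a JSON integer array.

[2,2,2,4,5,5,6,7,7,9,9,9,11,11,11,11,13,13,14,17,19]

Site scan:
  XjeVI GTTGCAGG/0: at [14, 44, 74, 83, 107, 120, 162] ⇒ [14, 44, 74, 83, 107, 120, 162]
  FykX AGAGTCA/1: at [132] ⇒ [133]
  MvoIII CGAAC/5: at [9, 26, 37, 58, 69, 150, 155] ⇒ [14, 31, 42, 63, 74, 155, 160]
  RvuVI GACC/3: at [2, 64, 93, 115, 139, 145, 173] ⇒ [5, 67, 96, 118, 142, 148, 176]

All cut coordinates (distinct, sorted): [5, 14, 31, 42, 44, 63, 67, 74, 83, 96, 107, 118, 120, 133, 142, 148, 155, 160, 162, 176]

Fragment lengths:
  [0,5): 5 bp
  [5,14): 9 bp
  [14,31): 17 bp
  [31,42): 11 bp
  [42,44): 2 bp
  [44,63): 19 bp
  [63,67): 4 bp
  [67,74): 7 bp
  [74,83): 9 bp
  [83,96): 13 bp
  [96,107): 11 bp
  [107,118): 11 bp
  [118,120): 2 bp
  [120,133): 13 bp
  [133,142): 9 bp
  [142,148): 6 bp
  [148,155): 7 bp
  [155,160): 5 bp
  [160,162): 2 bp
  [162,176): 14 bp
  [176,187): 11 bp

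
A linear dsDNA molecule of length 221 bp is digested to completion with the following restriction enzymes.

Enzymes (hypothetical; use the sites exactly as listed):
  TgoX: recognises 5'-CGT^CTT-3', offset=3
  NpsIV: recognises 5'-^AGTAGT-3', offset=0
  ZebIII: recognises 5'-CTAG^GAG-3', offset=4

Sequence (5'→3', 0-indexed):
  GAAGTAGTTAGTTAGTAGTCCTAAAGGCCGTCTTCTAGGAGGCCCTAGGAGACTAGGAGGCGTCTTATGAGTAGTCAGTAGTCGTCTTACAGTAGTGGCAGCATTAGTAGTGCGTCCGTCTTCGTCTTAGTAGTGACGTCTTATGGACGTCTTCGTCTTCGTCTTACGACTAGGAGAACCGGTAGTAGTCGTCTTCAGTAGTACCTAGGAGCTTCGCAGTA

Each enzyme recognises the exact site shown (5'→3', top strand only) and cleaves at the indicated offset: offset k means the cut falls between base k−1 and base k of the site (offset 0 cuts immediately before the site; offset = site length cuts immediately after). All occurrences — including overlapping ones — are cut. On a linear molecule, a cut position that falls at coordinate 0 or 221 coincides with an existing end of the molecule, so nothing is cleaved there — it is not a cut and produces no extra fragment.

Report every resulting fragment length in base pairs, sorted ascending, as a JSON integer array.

[2,3,4,5,6,6,6,6,7,7,7,8,9,9,10,10,11,11,11,11,12,13,14,15,18]

Site scan:
  TgoX (CGTCTT, off=3): starts [28, 60, 82, 116, 122, 136, 147, 153, 159, 189] → cuts [31, 63, 85, 119, 125, 139, 150, 156, 162, 192]
  NpsIV (AGTAGT, off=0): starts [2, 13, 69, 76, 90, 105, 128, 183, 196] → cuts [2, 13, 69, 76, 90, 105, 128, 183, 196]
  ZebIII (CTAGGAG, off=4): starts [34, 44, 52, 169, 204] → cuts [38, 48, 56, 173, 208]

All cut coordinates (distinct, sorted): [2, 13, 31, 38, 48, 56, 63, 69, 76, 85, 90, 105, 119, 125, 128, 139, 150, 156, 162, 173, 183, 192, 196, 208]

Fragment lengths:
  [0,2): 2 bp
  [2,13): 11 bp
  [13,31): 18 bp
  [31,38): 7 bp
  [38,48): 10 bp
  [48,56): 8 bp
  [56,63): 7 bp
  [63,69): 6 bp
  [69,76): 7 bp
  [76,85): 9 bp
  [85,90): 5 bp
  [90,105): 15 bp
  [105,119): 14 bp
  [119,125): 6 bp
  [125,128): 3 bp
  [128,139): 11 bp
  [139,150): 11 bp
  [150,156): 6 bp
  [156,162): 6 bp
  [162,173): 11 bp
  [173,183): 10 bp
  [183,192): 9 bp
  [192,196): 4 bp
  [196,208): 12 bp
  [208,221): 13 bp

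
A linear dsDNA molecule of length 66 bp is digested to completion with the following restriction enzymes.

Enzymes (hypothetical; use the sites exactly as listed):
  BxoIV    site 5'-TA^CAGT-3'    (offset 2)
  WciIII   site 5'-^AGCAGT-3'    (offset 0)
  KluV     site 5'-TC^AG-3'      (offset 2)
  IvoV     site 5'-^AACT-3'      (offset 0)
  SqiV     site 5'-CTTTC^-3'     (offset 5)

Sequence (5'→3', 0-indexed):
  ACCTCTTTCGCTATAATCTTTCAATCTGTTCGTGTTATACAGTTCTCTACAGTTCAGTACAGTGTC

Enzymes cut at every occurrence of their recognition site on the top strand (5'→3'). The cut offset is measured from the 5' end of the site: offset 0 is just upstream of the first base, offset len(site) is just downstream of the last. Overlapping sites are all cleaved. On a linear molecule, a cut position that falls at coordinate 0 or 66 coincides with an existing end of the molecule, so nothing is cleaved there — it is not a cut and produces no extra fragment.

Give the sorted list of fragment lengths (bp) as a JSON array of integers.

Site scan:
  BxoIV TACAGT/2: at [37, 47, 57] ⇒ [39, 49, 59]
  WciIII (AGCAGT, off=0): no sites
  KluV TCAG/2: at [53] ⇒ [55]
  IvoV (AACT, off=0): no sites
  SqiV CTTTC/5: at [4, 17] ⇒ [9, 22]

All cut coordinates (distinct, sorted): [9, 22, 39, 49, 55, 59]

Fragments:
  [0,9): 9 bp
  [9,22): 13 bp
  [22,39): 17 bp
  [39,49): 10 bp
  [49,55): 6 bp
  [55,59): 4 bp
  [59,66): 7 bp

[4,6,7,9,10,13,17]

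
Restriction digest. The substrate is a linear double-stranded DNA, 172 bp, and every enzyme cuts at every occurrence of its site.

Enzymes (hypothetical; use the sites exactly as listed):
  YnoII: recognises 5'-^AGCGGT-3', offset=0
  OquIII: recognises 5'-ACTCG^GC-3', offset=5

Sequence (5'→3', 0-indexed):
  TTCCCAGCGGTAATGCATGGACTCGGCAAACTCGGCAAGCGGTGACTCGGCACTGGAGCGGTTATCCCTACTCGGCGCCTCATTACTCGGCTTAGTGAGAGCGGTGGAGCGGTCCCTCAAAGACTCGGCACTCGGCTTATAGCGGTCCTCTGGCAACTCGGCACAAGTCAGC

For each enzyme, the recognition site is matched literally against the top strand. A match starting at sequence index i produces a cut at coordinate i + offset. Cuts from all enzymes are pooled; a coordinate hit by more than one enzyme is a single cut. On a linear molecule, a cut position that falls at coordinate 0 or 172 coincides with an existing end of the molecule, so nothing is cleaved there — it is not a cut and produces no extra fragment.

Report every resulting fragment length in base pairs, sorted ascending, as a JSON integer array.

Per-enzyme occurrences:
  YnoII (AGCGGT, off=0): starts [5, 37, 56, 99, 107, 140] → cuts [5, 37, 56, 99, 107, 140]
  OquIII (ACTCGGC, off=5): starts [20, 29, 44, 69, 84, 122, 129, 155] → cuts [25, 34, 49, 74, 89, 127, 134, 160]

All cut coordinates (distinct, sorted): [5, 25, 34, 37, 49, 56, 74, 89, 99, 107, 127, 134, 140, 160]

Fragments:
  [0,5): 5 bp
  [5,25): 20 bp
  [25,34): 9 bp
  [34,37): 3 bp
  [37,49): 12 bp
  [49,56): 7 bp
  [56,74): 18 bp
  [74,89): 15 bp
  [89,99): 10 bp
  [99,107): 8 bp
  [107,127): 20 bp
  [127,134): 7 bp
  [134,140): 6 bp
  [140,160): 20 bp
  [160,172): 12 bp

[3,5,6,7,7,8,9,10,12,12,15,18,20,20,20]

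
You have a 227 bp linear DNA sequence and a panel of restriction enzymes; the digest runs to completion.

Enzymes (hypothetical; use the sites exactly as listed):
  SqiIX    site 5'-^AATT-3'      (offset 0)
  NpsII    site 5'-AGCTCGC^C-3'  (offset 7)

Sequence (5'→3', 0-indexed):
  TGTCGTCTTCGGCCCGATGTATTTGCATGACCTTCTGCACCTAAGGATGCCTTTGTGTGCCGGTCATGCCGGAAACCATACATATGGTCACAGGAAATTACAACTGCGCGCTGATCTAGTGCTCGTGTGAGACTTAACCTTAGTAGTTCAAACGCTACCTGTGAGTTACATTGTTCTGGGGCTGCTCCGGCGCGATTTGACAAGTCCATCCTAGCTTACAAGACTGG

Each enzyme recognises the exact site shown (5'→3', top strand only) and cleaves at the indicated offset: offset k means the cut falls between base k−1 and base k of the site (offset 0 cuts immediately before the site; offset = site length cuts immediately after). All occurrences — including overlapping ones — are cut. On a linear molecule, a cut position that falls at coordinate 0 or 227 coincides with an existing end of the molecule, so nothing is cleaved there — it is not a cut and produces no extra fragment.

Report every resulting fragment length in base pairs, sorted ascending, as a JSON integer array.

[95,132]

Per-enzyme occurrences:
  SqiIX AATT/0: at [95] ⇒ [95]
  NpsII (AGCTCGCC, off=7): no sites

Pooled cuts: [95]

Fragment lengths:
  [0,95): 95 bp
  [95,227): 132 bp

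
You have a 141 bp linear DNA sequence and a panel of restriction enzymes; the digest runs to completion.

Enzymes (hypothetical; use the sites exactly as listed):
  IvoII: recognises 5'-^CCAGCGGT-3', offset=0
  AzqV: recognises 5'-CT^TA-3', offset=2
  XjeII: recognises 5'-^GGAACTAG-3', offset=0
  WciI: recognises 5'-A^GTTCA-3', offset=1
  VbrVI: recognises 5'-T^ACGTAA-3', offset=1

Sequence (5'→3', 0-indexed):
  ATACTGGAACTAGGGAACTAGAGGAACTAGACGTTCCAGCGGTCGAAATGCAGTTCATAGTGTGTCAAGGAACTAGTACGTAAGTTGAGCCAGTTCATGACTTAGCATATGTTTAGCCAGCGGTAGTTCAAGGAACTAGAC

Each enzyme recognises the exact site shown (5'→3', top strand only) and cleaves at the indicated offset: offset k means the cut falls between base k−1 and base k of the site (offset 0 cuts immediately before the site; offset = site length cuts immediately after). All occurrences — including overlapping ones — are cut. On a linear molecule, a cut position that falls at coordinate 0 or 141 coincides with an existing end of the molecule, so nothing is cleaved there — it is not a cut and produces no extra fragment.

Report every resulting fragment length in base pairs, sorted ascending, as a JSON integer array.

[5,6,8,9,9,9,10,10,13,14,15,16,17]

Scan for sites:
  IvoII CCAGCGGT/0: at [35, 116] ⇒ [35, 116]
  AzqV CTTA/2: at [100] ⇒ [102]
  XjeII GGAACTAG/0: at [5, 13, 22, 68, 131] ⇒ [5, 13, 22, 68, 131]
  WciI AGTTCA/1: at [51, 91, 124] ⇒ [52, 92, 125]
  VbrVI TACGTAA/1: at [76] ⇒ [77]

Pooled cuts: [5, 13, 22, 35, 52, 68, 77, 92, 102, 116, 125, 131]

Fragment lengths:
  [0,5): 5 bp
  [5,13): 8 bp
  [13,22): 9 bp
  [22,35): 13 bp
  [35,52): 17 bp
  [52,68): 16 bp
  [68,77): 9 bp
  [77,92): 15 bp
  [92,102): 10 bp
  [102,116): 14 bp
  [116,125): 9 bp
  [125,131): 6 bp
  [131,141): 10 bp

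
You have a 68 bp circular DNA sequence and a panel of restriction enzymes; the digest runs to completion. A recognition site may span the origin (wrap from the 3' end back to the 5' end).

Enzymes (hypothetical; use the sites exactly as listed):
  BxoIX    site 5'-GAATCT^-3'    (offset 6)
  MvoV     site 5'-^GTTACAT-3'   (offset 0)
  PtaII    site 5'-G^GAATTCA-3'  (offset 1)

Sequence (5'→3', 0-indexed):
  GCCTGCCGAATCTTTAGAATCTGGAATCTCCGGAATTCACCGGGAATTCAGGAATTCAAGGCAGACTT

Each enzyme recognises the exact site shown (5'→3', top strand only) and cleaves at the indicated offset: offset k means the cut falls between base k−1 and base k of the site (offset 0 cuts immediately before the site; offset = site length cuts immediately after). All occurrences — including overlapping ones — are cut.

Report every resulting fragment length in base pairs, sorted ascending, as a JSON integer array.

[3,7,8,9,11,30]

Per-enzyme occurrences:
  BxoIX GAATCT/6: at [7, 16, 23] ⇒ [13, 22, 29]
  MvoV (GTTACAT, off=0): no sites
  PtaII GGAATTCA/1: at [31, 42, 50] ⇒ [32, 43, 51]

Pooled cuts: [13, 22, 29, 32, 43, 51]

Fragments:
  13→22: 9 bp
  22→29: 7 bp
  29→32: 3 bp
  32→43: 11 bp
  43→51: 8 bp
  51→13 (wrap): 68-51+13 = 30 bp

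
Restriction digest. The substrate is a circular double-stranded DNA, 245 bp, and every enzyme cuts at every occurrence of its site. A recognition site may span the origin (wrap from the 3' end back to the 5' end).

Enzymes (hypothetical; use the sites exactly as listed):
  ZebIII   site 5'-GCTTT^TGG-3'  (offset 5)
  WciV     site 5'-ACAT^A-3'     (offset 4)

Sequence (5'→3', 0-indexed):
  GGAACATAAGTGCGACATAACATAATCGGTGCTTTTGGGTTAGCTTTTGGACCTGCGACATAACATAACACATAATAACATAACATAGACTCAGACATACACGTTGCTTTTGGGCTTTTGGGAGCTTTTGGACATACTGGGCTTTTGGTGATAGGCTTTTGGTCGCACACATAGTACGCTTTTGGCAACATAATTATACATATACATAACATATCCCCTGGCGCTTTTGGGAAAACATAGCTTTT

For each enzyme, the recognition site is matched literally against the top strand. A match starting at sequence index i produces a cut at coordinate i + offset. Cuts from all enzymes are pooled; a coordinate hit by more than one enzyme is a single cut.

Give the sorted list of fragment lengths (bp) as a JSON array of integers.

[5,5,5,5,6,6,7,7,8,8,8,9,10,10,10,10,11,11,12,12,12,12,13,14,14,15]

Site scan:
  ZebIII (GCTTTTGG, off=5): starts [30, 42, 105, 113, 123, 140, 154, 177, 222, 239] → cuts [35, 47, 110, 118, 128, 145, 159, 182, 227, 244]
  WciV (ACATA, off=4): starts [3, 14, 19, 57, 62, 69, 77, 82, 94, 131, 168, 187, 197, 203, 208, 234] → cuts [7, 18, 23, 61, 66, 73, 81, 86, 98, 135, 172, 191, 201, 207, 212, 238]

Pooled cuts: [7, 18, 23, 35, 47, 61, 66, 73, 81, 86, 98, 110, 118, 128, 135, 145, 159, 172, 182, 191, 201, 207, 212, 227, 238, 244]

Fragment lengths:
  7→18: 11 bp
  18→23: 5 bp
  23→35: 12 bp
  35→47: 12 bp
  47→61: 14 bp
  61→66: 5 bp
  66→73: 7 bp
  73→81: 8 bp
  81→86: 5 bp
  86→98: 12 bp
  98→110: 12 bp
  110→118: 8 bp
  118→128: 10 bp
  128→135: 7 bp
  135→145: 10 bp
  145→159: 14 bp
  159→172: 13 bp
  172→182: 10 bp
  182→191: 9 bp
  191→201: 10 bp
  201→207: 6 bp
  207→212: 5 bp
  212→227: 15 bp
  227→238: 11 bp
  238→244: 6 bp
  244→7 (wrap): 245-244+7 = 8 bp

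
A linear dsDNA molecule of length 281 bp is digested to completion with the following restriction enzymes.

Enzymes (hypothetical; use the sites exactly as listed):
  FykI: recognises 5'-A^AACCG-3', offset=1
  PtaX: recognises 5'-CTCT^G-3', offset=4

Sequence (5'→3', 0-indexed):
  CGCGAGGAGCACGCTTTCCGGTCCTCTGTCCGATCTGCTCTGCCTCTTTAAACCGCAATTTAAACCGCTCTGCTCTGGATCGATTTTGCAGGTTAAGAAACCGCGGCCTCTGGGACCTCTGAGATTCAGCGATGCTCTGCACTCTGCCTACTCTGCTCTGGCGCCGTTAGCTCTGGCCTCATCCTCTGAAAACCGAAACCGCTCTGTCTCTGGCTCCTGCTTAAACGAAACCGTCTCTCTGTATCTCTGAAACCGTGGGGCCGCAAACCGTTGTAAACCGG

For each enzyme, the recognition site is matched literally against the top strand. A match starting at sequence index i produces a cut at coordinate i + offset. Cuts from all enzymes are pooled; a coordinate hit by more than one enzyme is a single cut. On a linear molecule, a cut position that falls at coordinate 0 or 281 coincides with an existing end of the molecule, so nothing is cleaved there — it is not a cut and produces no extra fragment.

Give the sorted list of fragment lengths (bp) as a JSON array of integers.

[2,3,5,5,6,6,6,7,8,9,9,9,9,9,10,12,12,13,13,14,15,15,17,18,22,27]

Site scan:
  FykI (AAACCG, off=1): starts [49, 61, 97, 189, 195, 227, 249, 264, 274] → cuts [50, 62, 98, 190, 196, 228, 250, 265, 275]
  PtaX (CTCTG, off=4): starts [23, 37, 67, 72, 107, 116, 134, 141, 150, 155, 170, 183, 201, 207, 236, 244] → cuts [27, 41, 71, 76, 111, 120, 138, 145, 154, 159, 174, 187, 205, 211, 240, 248]

Pooled cuts: [27, 41, 50, 62, 71, 76, 98, 111, 120, 138, 145, 154, 159, 174, 187, 190, 196, 205, 211, 228, 240, 248, 250, 265, 275]

Fragments:
  [0,27): 27 bp
  [27,41): 14 bp
  [41,50): 9 bp
  [50,62): 12 bp
  [62,71): 9 bp
  [71,76): 5 bp
  [76,98): 22 bp
  [98,111): 13 bp
  [111,120): 9 bp
  [120,138): 18 bp
  [138,145): 7 bp
  [145,154): 9 bp
  [154,159): 5 bp
  [159,174): 15 bp
  [174,187): 13 bp
  [187,190): 3 bp
  [190,196): 6 bp
  [196,205): 9 bp
  [205,211): 6 bp
  [211,228): 17 bp
  [228,240): 12 bp
  [240,248): 8 bp
  [248,250): 2 bp
  [250,265): 15 bp
  [265,275): 10 bp
  [275,281): 6 bp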